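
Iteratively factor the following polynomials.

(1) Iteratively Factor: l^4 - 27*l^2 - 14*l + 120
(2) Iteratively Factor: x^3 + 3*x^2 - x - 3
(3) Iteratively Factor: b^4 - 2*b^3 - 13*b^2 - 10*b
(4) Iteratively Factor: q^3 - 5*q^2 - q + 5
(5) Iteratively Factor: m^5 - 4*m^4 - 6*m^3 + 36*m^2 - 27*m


(1) = (l + 3)*(l^3 - 3*l^2 - 18*l + 40) = (l - 2)*(l + 3)*(l^2 - l - 20) = (l - 2)*(l + 3)*(l + 4)*(l - 5)
(2) = (x + 3)*(x^2 - 1) = (x - 1)*(x + 3)*(x + 1)
(3) = (b + 1)*(b^3 - 3*b^2 - 10*b) = b*(b + 1)*(b^2 - 3*b - 10) = b*(b - 5)*(b + 1)*(b + 2)
(4) = (q - 5)*(q^2 - 1) = (q - 5)*(q - 1)*(q + 1)
(5) = (m + 3)*(m^4 - 7*m^3 + 15*m^2 - 9*m) = (m - 1)*(m + 3)*(m^3 - 6*m^2 + 9*m) = (m - 3)*(m - 1)*(m + 3)*(m^2 - 3*m) = m*(m - 3)*(m - 1)*(m + 3)*(m - 3)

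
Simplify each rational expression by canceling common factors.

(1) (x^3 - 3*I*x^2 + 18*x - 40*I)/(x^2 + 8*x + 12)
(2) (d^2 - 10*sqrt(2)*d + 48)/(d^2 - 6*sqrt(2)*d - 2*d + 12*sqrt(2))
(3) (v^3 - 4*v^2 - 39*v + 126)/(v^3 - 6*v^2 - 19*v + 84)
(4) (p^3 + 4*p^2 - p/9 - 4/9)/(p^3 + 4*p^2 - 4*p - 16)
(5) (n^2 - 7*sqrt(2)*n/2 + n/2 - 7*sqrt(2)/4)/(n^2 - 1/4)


(1) = (x^3 - 3*I*x^2 + 18*x - 40*I)/(x^2 + 8*x + 12)
(2) = (d - 4*sqrt(2))/(d - 2)
(3) = (v + 6)/(v + 4)
(4) = (9*p^2 - 1)/(9*p^2 - 36)
(5) = (16*n - 56*sqrt(2))/(16*n - 8)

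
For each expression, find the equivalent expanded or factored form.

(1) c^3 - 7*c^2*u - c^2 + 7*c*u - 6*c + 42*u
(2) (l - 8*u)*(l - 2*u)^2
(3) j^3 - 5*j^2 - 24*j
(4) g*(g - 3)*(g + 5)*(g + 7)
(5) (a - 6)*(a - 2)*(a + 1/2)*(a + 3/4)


(1) = (c - 3)*(c + 2)*(c - 7*u)
(2) = l^3 - 12*l^2*u + 36*l*u^2 - 32*u^3
(3) = j*(j - 8)*(j + 3)
(4) = g^4 + 9*g^3 - g^2 - 105*g
(5) = a^4 - 27*a^3/4 + 19*a^2/8 + 12*a + 9/2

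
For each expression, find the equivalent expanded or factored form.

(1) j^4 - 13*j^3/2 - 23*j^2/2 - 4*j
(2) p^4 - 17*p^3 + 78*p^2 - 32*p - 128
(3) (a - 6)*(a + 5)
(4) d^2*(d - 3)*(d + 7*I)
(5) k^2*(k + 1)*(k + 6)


(1) = j*(j - 8)*(j + 1/2)*(j + 1)
(2) = (p - 8)^2*(p - 2)*(p + 1)
(3) = a^2 - a - 30
(4) = d^4 - 3*d^3 + 7*I*d^3 - 21*I*d^2
(5) = k^4 + 7*k^3 + 6*k^2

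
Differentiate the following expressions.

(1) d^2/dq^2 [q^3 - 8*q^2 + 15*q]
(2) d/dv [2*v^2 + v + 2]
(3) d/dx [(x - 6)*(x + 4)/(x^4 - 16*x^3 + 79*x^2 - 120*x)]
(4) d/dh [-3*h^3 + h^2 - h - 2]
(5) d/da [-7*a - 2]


(1) = 6*q - 16
(2) = 4*v + 1
(3) = 2*(-x^5 + 11*x^4 + 16*x^3 - 557*x^2 + 1896*x - 1440)/(x^2*(x^6 - 32*x^5 + 414*x^4 - 2768*x^3 + 10081*x^2 - 18960*x + 14400))
(4) = -9*h^2 + 2*h - 1
(5) = -7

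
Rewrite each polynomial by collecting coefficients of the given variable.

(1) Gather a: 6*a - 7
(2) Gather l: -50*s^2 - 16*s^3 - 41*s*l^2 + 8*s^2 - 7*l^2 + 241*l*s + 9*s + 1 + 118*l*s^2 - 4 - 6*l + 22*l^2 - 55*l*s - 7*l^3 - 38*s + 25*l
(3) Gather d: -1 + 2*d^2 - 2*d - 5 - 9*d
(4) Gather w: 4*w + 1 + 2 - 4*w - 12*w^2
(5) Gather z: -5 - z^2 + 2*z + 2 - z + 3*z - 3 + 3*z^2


(1) = 6*a - 7
(2) = -7*l^3 + l^2*(15 - 41*s) + l*(118*s^2 + 186*s + 19) - 16*s^3 - 42*s^2 - 29*s - 3
(3) = 2*d^2 - 11*d - 6
(4) = 3 - 12*w^2
(5) = 2*z^2 + 4*z - 6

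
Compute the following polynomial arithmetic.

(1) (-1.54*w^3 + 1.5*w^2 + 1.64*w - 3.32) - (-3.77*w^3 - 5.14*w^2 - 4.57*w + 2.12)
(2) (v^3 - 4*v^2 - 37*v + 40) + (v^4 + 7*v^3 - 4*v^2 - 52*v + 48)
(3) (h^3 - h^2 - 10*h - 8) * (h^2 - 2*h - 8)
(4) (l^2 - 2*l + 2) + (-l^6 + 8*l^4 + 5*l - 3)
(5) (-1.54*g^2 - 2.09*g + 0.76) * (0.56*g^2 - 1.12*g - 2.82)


(1) = 2.23*w^3 + 6.64*w^2 + 6.21*w - 5.44
(2) = v^4 + 8*v^3 - 8*v^2 - 89*v + 88
(3) = h^5 - 3*h^4 - 16*h^3 + 20*h^2 + 96*h + 64
(4) = -l^6 + 8*l^4 + l^2 + 3*l - 1
(5) = -0.8624*g^4 + 0.5544*g^3 + 7.1092*g^2 + 5.0426*g - 2.1432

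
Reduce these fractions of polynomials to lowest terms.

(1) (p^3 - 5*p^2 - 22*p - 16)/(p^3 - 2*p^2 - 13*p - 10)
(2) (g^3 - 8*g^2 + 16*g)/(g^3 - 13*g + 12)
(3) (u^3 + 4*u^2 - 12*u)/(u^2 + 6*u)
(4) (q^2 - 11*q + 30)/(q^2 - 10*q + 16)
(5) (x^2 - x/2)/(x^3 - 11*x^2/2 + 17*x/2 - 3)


(1) = (p - 8)/(p - 5)
(2) = (g^3 - 8*g^2 + 16*g)/(g^3 - 13*g + 12)
(3) = u - 2
(4) = (q^2 - 11*q + 30)/(q^2 - 10*q + 16)
(5) = x/(x^2 - 5*x + 6)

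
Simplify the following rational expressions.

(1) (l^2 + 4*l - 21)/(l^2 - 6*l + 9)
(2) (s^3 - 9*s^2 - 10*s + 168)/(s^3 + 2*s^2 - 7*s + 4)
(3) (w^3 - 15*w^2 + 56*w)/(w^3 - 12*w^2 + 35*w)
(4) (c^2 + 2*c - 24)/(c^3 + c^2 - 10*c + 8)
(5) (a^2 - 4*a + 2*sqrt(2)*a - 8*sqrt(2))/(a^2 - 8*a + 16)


(1) = (l + 7)/(l - 3)
(2) = (s^2 - 13*s + 42)/(s^2 - 2*s + 1)
(3) = (w - 8)/(w - 5)
(4) = (c^2 + 2*c - 24)/(c^3 + c^2 - 10*c + 8)
(5) = (a + 2*sqrt(2))/(a - 4)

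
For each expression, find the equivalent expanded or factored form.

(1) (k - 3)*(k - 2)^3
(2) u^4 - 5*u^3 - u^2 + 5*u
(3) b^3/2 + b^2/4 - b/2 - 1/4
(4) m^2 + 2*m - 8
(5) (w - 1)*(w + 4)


(1) = k^4 - 9*k^3 + 30*k^2 - 44*k + 24
(2) = u*(u - 5)*(u - 1)*(u + 1)
(3) = (b/2 + 1/2)*(b - 1)*(b + 1/2)
(4) = (m - 2)*(m + 4)
(5) = w^2 + 3*w - 4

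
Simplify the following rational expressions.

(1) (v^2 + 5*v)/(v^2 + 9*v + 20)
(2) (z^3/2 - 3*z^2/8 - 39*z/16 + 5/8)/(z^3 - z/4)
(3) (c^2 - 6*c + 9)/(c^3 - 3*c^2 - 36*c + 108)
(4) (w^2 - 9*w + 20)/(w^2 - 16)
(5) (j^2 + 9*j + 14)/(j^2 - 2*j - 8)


(1) = v/(v + 4)
(2) = (8*z^3 - 6*z^2 - 39*z + 10)/(16*z^3 - 4*z)
(3) = (c - 3)/(c^2 - 36)
(4) = (w - 5)/(w + 4)
(5) = (j + 7)/(j - 4)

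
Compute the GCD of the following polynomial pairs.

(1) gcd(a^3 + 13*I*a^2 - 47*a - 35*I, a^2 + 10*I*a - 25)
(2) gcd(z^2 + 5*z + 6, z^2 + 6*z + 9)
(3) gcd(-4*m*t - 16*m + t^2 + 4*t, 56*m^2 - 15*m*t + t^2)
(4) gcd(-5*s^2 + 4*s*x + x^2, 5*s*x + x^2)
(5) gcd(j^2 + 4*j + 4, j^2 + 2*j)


(1) = a + 5*I
(2) = z + 3
(3) = gcd((-4*m + t)*(t + 4), (-8*m + t)*(-7*m + t)) = 1
(4) = gcd((-s + x)*(5*s + x), x*(5*s + x)) = 5*s + x
(5) = j + 2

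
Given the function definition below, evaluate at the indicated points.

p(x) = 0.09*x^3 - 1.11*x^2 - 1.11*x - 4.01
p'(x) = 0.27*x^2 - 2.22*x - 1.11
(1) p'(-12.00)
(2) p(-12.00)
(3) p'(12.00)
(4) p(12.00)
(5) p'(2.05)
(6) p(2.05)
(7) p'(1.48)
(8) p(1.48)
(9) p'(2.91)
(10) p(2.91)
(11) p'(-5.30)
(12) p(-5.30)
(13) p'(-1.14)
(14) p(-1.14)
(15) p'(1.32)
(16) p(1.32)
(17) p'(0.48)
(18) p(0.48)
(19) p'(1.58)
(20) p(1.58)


(1) = 64.41
(2) = -306.05
(3) = 11.13
(4) = -21.65
(5) = -4.53
(6) = -10.17
(7) = -3.80
(8) = -7.79
(9) = -5.28
(10) = -14.42
(11) = 18.24
(12) = -42.71
(13) = 1.77
(14) = -4.32
(15) = -3.57
(16) = -7.20
(17) = -2.11
(18) = -4.79
(19) = -3.94
(20) = -8.18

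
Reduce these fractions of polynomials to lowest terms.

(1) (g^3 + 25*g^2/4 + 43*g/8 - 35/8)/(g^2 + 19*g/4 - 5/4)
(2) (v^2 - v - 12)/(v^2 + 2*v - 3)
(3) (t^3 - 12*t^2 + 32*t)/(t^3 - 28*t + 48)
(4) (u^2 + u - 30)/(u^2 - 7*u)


(1) = (8*g^2 + 10*g - 7)/(8*g - 2)
(2) = (v - 4)/(v - 1)
(3) = (t^2 - 8*t)/(t^2 + 4*t - 12)
(4) = (u^2 + u - 30)/(u^2 - 7*u)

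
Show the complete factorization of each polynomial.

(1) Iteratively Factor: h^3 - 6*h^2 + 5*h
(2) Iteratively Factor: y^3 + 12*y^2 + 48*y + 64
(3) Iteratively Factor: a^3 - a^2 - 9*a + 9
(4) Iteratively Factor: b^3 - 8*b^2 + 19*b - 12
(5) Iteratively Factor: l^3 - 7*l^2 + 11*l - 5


(1) = (h - 1)*(h^2 - 5*h) = h*(h - 1)*(h - 5)
(2) = (y + 4)*(y^2 + 8*y + 16) = (y + 4)^2*(y + 4)
(3) = (a - 1)*(a^2 - 9) = (a - 1)*(a + 3)*(a - 3)
(4) = (b - 1)*(b^2 - 7*b + 12) = (b - 4)*(b - 1)*(b - 3)
(5) = (l - 1)*(l^2 - 6*l + 5) = (l - 1)^2*(l - 5)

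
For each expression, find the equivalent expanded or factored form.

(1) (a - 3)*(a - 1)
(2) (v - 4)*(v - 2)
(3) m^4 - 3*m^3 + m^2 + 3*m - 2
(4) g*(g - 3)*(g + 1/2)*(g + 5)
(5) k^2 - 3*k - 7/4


(1) = a^2 - 4*a + 3
(2) = v^2 - 6*v + 8
(3) = (m - 2)*(m - 1)^2*(m + 1)
(4) = g^4 + 5*g^3/2 - 14*g^2 - 15*g/2
(5) = (k - 7/2)*(k + 1/2)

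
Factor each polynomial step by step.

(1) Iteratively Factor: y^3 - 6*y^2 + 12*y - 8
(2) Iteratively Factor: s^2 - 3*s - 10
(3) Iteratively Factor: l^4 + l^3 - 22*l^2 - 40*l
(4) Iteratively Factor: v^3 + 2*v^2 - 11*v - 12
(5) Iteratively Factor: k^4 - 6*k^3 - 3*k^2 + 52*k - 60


(1) = (y - 2)*(y^2 - 4*y + 4) = (y - 2)^2*(y - 2)
(2) = (s + 2)*(s - 5)
(3) = (l - 5)*(l^3 + 6*l^2 + 8*l) = (l - 5)*(l + 2)*(l^2 + 4*l) = l*(l - 5)*(l + 2)*(l + 4)
(4) = (v + 1)*(v^2 + v - 12) = (v + 1)*(v + 4)*(v - 3)
(5) = (k - 2)*(k^3 - 4*k^2 - 11*k + 30) = (k - 5)*(k - 2)*(k^2 + k - 6) = (k - 5)*(k - 2)*(k + 3)*(k - 2)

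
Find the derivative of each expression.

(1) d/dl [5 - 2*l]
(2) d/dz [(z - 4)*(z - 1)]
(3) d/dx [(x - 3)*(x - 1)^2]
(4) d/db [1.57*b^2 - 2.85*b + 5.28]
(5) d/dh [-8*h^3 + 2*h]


(1) = -2
(2) = 2*z - 5
(3) = (x - 1)*(3*x - 7)
(4) = 3.14*b - 2.85
(5) = 2 - 24*h^2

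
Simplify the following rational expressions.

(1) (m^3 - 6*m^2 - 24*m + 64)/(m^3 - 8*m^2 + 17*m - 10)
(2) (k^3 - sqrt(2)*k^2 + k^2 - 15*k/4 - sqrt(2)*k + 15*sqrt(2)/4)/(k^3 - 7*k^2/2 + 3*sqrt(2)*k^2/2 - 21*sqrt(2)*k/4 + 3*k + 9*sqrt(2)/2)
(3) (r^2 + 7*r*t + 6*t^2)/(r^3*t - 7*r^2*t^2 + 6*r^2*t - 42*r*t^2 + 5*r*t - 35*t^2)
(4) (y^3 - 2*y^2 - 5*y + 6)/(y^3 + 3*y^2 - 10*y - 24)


(1) = (m^2 - 4*m - 32)/(m^2 - 6*m + 5)
(2) = (16*k^2 + k*(40 - 16*sqrt(2)) - 40*sqrt(2))/(16*k^2 + k*(-32 + 24*sqrt(2)) - 48*sqrt(2))
(3) = (r^2 + 7*r*t + 6*t^2)/(r^3*t - 7*r^2*t^2 + 6*r^2*t - 42*r*t^2 + 5*r*t - 35*t^2)
(4) = (y - 1)/(y + 4)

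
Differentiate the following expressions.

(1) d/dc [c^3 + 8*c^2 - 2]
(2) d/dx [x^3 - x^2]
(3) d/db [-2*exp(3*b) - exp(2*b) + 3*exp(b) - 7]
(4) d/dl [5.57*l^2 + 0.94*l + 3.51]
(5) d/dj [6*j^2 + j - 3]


(1) = c*(3*c + 16)
(2) = x*(3*x - 2)
(3) = (-6*exp(2*b) - 2*exp(b) + 3)*exp(b)
(4) = 11.14*l + 0.94
(5) = 12*j + 1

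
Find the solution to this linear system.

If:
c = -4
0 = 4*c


Then:
No Solution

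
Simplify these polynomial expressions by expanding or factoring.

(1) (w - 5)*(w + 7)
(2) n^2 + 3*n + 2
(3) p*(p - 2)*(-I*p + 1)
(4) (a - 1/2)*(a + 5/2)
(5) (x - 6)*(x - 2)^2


(1) = w^2 + 2*w - 35
(2) = (n + 1)*(n + 2)
(3) = -I*p^3 + p^2 + 2*I*p^2 - 2*p
(4) = a^2 + 2*a - 5/4
(5) = x^3 - 10*x^2 + 28*x - 24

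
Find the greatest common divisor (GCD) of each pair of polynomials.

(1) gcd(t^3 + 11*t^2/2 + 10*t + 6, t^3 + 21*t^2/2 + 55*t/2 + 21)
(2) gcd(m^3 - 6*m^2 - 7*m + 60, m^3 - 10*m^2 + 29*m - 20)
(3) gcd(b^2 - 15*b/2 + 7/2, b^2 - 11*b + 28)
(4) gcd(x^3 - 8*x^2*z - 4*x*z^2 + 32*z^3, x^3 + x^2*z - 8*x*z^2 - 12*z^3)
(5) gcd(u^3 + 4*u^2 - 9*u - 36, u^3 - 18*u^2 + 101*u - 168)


(1) = t^2 + 7*t/2 + 3
(2) = gcd((m - 5)*(m - 4)*(m + 3), (m - 5)*(m - 4)*(m - 1)) = m^2 - 9*m + 20
(3) = b - 7
(4) = x + 2*z
(5) = gcd((u - 3)*(u + 3)*(u + 4), (u - 8)*(u - 7)*(u - 3)) = u - 3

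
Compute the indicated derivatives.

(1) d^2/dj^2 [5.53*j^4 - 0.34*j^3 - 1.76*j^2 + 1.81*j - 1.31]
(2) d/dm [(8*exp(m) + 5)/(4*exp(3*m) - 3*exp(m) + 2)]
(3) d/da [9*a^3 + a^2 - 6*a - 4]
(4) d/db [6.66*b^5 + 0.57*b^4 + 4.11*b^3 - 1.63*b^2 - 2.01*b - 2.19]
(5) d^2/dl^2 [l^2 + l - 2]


(1) = 66.36*j^2 - 2.04*j - 3.52
(2) = (-3*(8*exp(m) + 5)*(4*exp(2*m) - 1) + 32*exp(3*m) - 24*exp(m) + 16)*exp(m)/(4*exp(3*m) - 3*exp(m) + 2)^2
(3) = 27*a^2 + 2*a - 6
(4) = 33.3*b^4 + 2.28*b^3 + 12.33*b^2 - 3.26*b - 2.01
(5) = 2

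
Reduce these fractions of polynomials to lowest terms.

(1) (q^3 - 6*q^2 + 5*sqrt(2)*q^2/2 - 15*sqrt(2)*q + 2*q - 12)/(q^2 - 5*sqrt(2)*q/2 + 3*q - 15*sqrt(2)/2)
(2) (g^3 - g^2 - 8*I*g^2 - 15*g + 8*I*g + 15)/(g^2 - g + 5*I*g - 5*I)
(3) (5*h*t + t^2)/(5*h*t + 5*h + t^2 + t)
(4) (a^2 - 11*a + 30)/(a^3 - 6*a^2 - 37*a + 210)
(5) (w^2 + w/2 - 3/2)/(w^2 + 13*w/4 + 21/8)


(1) = (4*q^3 + q^2*(-24 + 10*sqrt(2)) + q*(8 - 60*sqrt(2)) - 48)/(4*q^2 + q*(12 - 10*sqrt(2)) - 30*sqrt(2))
(2) = (g^2 - 8*I*g - 15)/(g + 5*I)
(3) = t/(t + 1)
(4) = (a - 6)/(a^2 - a - 42)
(5) = (4*w - 4)/(4*w + 7)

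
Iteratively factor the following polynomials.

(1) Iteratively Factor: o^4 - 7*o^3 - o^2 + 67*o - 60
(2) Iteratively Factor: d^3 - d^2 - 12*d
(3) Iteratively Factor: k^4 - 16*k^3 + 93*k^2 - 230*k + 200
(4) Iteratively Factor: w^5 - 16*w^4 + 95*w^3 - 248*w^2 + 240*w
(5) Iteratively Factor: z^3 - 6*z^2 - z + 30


(1) = (o - 1)*(o^3 - 6*o^2 - 7*o + 60) = (o - 1)*(o + 3)*(o^2 - 9*o + 20) = (o - 4)*(o - 1)*(o + 3)*(o - 5)
(2) = (d)*(d^2 - d - 12) = d*(d + 3)*(d - 4)
(3) = (k - 5)*(k^3 - 11*k^2 + 38*k - 40) = (k - 5)*(k - 4)*(k^2 - 7*k + 10) = (k - 5)*(k - 4)*(k - 2)*(k - 5)
(4) = (w - 4)*(w^4 - 12*w^3 + 47*w^2 - 60*w) = w*(w - 4)*(w^3 - 12*w^2 + 47*w - 60) = w*(w - 4)^2*(w^2 - 8*w + 15) = w*(w - 4)^2*(w - 3)*(w - 5)
(5) = (z + 2)*(z^2 - 8*z + 15) = (z - 3)*(z + 2)*(z - 5)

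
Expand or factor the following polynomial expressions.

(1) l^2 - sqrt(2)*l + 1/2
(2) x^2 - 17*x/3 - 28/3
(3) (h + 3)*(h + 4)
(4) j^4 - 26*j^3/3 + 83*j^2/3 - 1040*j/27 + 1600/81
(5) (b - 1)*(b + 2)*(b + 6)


(1) = (l - sqrt(2)/2)^2
(2) = (x - 7)*(x + 4/3)
(3) = h^2 + 7*h + 12
(4) = (j - 8/3)^2*(j - 5/3)^2
(5) = b^3 + 7*b^2 + 4*b - 12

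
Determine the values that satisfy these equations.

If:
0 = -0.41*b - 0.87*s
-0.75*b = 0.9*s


Then:
b = 0.00
s = 0.00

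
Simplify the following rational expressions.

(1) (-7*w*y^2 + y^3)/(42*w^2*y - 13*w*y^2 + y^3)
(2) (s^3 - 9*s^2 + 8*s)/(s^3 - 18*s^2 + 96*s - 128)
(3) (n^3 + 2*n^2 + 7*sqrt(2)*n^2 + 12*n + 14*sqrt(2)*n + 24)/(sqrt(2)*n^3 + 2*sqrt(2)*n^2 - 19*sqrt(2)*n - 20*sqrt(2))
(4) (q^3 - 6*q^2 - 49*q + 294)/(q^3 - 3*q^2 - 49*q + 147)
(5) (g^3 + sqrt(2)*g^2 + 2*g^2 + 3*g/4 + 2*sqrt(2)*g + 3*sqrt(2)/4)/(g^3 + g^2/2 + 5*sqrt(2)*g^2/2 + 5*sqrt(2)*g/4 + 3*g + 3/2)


(1) = y/(-6*w + y)
(2) = (s^2 - s)/(s^2 - 10*s + 16)
(3) = (sqrt(2)*n^3 + n^2*(2*sqrt(2) + 14) + n*(12*sqrt(2) + 28) + 24*sqrt(2))/(2*n^3 + 4*n^2 - 38*n - 40)
(4) = (q - 6)/(q - 3)
(5) = (16*g + 24)/(16*g + 24*sqrt(2))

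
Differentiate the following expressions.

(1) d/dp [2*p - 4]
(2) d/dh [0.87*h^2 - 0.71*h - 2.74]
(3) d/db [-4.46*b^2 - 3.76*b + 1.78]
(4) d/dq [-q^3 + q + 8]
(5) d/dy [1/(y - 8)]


(1) = 2
(2) = 1.74*h - 0.71
(3) = -8.92*b - 3.76
(4) = 1 - 3*q^2
(5) = -1/(y - 8)^2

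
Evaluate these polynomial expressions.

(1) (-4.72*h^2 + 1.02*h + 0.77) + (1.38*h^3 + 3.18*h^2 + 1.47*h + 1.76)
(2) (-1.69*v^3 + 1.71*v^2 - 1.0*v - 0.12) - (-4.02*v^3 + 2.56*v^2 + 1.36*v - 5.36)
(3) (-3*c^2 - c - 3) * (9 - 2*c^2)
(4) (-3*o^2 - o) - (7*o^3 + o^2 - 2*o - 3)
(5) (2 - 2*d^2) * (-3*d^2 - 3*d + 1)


(1) = 1.38*h^3 - 1.54*h^2 + 2.49*h + 2.53
(2) = 2.33*v^3 - 0.85*v^2 - 2.36*v + 5.24
(3) = 6*c^4 + 2*c^3 - 21*c^2 - 9*c - 27
(4) = -7*o^3 - 4*o^2 + o + 3
(5) = 6*d^4 + 6*d^3 - 8*d^2 - 6*d + 2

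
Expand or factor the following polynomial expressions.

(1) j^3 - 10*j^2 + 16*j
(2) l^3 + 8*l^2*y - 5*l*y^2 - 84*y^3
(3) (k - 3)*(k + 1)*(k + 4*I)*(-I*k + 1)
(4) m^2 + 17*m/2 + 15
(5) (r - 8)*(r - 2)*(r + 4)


(1) = j*(j - 8)*(j - 2)
(2) = (l - 3*y)*(l + 4*y)*(l + 7*y)
(3) = -I*k^4 + 5*k^3 + 2*I*k^3 - 10*k^2 + 7*I*k^2 - 15*k - 8*I*k - 12*I
(4) = (m + 5/2)*(m + 6)
(5) = r^3 - 6*r^2 - 24*r + 64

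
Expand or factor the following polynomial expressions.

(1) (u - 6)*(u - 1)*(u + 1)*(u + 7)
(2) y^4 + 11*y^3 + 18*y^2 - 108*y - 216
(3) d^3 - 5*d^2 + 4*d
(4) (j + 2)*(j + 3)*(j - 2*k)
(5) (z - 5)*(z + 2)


(1) = u^4 + u^3 - 43*u^2 - u + 42
(2) = (y - 3)*(y + 2)*(y + 6)^2
(3) = d*(d - 4)*(d - 1)
(4) = j^3 - 2*j^2*k + 5*j^2 - 10*j*k + 6*j - 12*k
(5) = z^2 - 3*z - 10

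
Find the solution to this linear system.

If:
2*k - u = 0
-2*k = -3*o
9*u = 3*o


Then:
k = 0
o = 0
u = 0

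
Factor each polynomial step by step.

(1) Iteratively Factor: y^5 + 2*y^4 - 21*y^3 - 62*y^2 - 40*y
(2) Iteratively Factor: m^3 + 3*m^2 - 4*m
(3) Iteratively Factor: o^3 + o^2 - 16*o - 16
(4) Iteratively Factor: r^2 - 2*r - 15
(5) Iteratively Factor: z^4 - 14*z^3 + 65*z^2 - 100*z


(1) = (y + 4)*(y^4 - 2*y^3 - 13*y^2 - 10*y) = (y + 2)*(y + 4)*(y^3 - 4*y^2 - 5*y) = (y - 5)*(y + 2)*(y + 4)*(y^2 + y) = y*(y - 5)*(y + 2)*(y + 4)*(y + 1)
(2) = (m - 1)*(m^2 + 4*m) = m*(m - 1)*(m + 4)
(3) = (o + 4)*(o^2 - 3*o - 4) = (o - 4)*(o + 4)*(o + 1)
(4) = (r + 3)*(r - 5)
(5) = (z - 5)*(z^3 - 9*z^2 + 20*z) = (z - 5)^2*(z^2 - 4*z) = z*(z - 5)^2*(z - 4)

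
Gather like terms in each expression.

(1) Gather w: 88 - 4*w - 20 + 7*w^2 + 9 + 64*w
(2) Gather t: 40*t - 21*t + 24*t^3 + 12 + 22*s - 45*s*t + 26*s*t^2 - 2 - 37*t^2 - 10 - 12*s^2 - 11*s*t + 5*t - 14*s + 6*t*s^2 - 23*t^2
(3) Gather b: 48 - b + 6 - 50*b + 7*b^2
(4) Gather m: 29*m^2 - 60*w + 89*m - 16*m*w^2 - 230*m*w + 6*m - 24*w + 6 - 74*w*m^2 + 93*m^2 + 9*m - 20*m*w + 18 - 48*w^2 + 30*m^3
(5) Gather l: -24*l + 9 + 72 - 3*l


(1) = 7*w^2 + 60*w + 77
(2) = -12*s^2 + 8*s + 24*t^3 + t^2*(26*s - 60) + t*(6*s^2 - 56*s + 24)
(3) = 7*b^2 - 51*b + 54
(4) = 30*m^3 + m^2*(122 - 74*w) + m*(-16*w^2 - 250*w + 104) - 48*w^2 - 84*w + 24
(5) = 81 - 27*l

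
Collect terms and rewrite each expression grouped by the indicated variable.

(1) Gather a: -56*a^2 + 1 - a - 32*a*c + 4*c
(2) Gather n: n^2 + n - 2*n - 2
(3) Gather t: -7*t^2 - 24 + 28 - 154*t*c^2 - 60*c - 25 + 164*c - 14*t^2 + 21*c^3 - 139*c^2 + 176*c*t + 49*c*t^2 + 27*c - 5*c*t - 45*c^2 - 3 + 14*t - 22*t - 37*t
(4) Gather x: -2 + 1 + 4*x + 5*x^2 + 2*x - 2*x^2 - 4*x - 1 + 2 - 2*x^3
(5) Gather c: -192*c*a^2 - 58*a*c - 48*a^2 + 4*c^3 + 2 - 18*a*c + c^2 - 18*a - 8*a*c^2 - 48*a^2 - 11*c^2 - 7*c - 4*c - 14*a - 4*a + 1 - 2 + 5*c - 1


(1) = -56*a^2 + a*(-32*c - 1) + 4*c + 1
(2) = n^2 - n - 2
(3) = 21*c^3 - 184*c^2 + 131*c + t^2*(49*c - 21) + t*(-154*c^2 + 171*c - 45) - 24
(4) = -2*x^3 + 3*x^2 + 2*x
(5) = -96*a^2 - 36*a + 4*c^3 + c^2*(-8*a - 10) + c*(-192*a^2 - 76*a - 6)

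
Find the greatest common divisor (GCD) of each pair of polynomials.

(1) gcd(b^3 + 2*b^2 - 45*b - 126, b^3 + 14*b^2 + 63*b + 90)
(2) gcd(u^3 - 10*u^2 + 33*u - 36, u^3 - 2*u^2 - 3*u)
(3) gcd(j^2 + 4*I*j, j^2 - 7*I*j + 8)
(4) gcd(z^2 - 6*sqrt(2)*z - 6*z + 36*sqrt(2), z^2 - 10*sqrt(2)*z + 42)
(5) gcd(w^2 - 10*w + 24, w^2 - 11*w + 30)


(1) = gcd((b - 7)*(b + 3)*(b + 6), (b + 3)*(b + 5)*(b + 6)) = b^2 + 9*b + 18
(2) = u - 3
(3) = gcd(j*(j + 4*I), (j - 8*I)*(j + I)) = 1
(4) = 1
(5) = gcd((w - 6)*(w - 4), (w - 6)*(w - 5)) = w - 6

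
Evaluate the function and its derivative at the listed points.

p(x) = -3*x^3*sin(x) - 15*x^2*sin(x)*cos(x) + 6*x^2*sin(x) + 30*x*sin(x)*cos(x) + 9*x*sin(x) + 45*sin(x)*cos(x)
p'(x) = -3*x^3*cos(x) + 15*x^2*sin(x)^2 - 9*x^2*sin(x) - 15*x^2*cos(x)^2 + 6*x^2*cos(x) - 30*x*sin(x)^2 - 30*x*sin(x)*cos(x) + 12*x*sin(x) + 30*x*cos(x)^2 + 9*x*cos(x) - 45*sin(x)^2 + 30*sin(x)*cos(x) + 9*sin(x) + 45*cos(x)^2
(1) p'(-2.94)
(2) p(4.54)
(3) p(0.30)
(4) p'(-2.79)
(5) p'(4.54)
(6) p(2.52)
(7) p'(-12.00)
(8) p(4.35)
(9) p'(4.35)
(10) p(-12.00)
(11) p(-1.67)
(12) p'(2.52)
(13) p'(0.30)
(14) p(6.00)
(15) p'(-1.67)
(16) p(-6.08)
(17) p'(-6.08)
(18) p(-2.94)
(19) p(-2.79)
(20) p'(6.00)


(1) = -214.55
(2) = 92.85
(3) = 15.80
(4) = -130.70
(5) = 242.64
(6) = -4.56
(7) = 3371.40
(8) = 52.22
(9) = 183.22
(10) = 2066.59
(11) = -20.22
(12) = 8.93
(13) = 55.88
(14) = 190.13
(15) = 88.32
(16) = 33.03
(17) = 150.43
(18) = -54.26
(19) = -80.14
(20) = -520.62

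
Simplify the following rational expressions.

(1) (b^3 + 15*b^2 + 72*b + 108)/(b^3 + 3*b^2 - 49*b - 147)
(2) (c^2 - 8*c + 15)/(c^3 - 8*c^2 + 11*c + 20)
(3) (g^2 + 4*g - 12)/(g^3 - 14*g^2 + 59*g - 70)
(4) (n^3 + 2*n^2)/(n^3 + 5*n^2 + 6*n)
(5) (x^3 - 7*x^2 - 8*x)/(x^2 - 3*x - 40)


(1) = (b^2 + 12*b + 36)/(b^2 - 49)
(2) = (c - 3)/(c^2 - 3*c - 4)
(3) = (g + 6)/(g^2 - 12*g + 35)
(4) = n/(n + 3)
(5) = (x^2 + x)/(x + 5)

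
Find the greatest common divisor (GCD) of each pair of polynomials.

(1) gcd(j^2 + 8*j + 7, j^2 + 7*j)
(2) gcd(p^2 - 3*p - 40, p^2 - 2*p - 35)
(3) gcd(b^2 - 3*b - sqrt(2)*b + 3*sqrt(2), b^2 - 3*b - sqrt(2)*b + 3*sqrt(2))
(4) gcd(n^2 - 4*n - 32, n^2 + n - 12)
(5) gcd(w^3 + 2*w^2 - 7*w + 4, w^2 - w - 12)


(1) = j + 7
(2) = gcd((p - 8)*(p + 5), (p - 7)*(p + 5)) = p + 5
(3) = b^2 + b*(-3 - sqrt(2)) + 3*sqrt(2)
(4) = gcd((n - 8)*(n + 4), (n - 3)*(n + 4)) = n + 4
(5) = gcd((w - 1)^2*(w + 4), (w - 4)*(w + 3)) = 1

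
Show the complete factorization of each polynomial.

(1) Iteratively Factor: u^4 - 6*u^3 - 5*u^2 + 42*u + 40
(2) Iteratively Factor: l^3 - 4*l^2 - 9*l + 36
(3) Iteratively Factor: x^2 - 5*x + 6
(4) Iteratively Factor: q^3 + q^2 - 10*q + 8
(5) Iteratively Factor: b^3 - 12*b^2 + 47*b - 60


(1) = (u + 1)*(u^3 - 7*u^2 + 2*u + 40) = (u - 5)*(u + 1)*(u^2 - 2*u - 8) = (u - 5)*(u - 4)*(u + 1)*(u + 2)
(2) = (l - 4)*(l^2 - 9) = (l - 4)*(l + 3)*(l - 3)
(3) = (x - 3)*(x - 2)
(4) = (q + 4)*(q^2 - 3*q + 2) = (q - 2)*(q + 4)*(q - 1)
(5) = (b - 5)*(b^2 - 7*b + 12) = (b - 5)*(b - 4)*(b - 3)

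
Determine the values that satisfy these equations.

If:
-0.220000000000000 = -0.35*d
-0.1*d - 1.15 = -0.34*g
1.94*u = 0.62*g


Then:
d = 0.63
g = 3.57
u = 1.14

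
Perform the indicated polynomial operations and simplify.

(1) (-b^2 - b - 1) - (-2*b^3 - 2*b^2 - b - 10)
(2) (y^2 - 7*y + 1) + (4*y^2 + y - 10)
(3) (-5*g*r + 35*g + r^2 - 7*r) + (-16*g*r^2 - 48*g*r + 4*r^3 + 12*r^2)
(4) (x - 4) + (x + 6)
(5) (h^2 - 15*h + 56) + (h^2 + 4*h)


(1) = 2*b^3 + b^2 + 9
(2) = 5*y^2 - 6*y - 9
(3) = -16*g*r^2 - 53*g*r + 35*g + 4*r^3 + 13*r^2 - 7*r
(4) = 2*x + 2
(5) = 2*h^2 - 11*h + 56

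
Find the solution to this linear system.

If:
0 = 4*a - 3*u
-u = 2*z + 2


Then:
a = -3*z/2 - 3/2
u = -2*z - 2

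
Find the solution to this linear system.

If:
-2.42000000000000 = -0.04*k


Then:
k = 60.50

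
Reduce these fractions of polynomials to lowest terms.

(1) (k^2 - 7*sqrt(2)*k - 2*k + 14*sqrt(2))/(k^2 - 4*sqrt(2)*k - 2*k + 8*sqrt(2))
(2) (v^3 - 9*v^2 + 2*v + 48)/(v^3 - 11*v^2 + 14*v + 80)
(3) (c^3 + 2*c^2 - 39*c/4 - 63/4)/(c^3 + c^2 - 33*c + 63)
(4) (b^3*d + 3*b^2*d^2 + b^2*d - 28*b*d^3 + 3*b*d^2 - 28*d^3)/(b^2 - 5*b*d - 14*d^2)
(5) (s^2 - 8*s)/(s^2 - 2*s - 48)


(1) = (k - 7*sqrt(2))/(k - 4*sqrt(2))
(2) = (v - 3)/(v - 5)
(3) = (4*c^2 + 20*c + 21)/(4*c^2 + 16*c - 84)
(4) = (b^3*d + 3*b^2*d^2 + b^2*d - 28*b*d^3 + 3*b*d^2 - 28*d^3)/(b^2 - 5*b*d - 14*d^2)
(5) = s/(s + 6)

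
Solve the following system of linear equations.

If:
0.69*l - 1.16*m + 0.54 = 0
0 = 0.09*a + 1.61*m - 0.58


Then:
a = 6.44444444444444 - 17.8888888888889*m
l = 1.68115942028985*m - 0.782608695652174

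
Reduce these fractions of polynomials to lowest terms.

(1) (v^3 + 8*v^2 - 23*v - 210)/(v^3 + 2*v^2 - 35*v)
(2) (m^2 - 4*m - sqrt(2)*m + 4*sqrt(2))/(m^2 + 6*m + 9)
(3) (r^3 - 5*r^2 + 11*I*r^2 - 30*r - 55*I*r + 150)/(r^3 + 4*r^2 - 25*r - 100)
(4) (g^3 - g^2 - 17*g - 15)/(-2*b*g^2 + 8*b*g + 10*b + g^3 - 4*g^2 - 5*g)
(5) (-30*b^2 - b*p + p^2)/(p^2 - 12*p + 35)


(1) = (v + 6)/v
(2) = (m^2 + m*(-4 - sqrt(2)) + 4*sqrt(2))/(m^2 + 6*m + 9)
(3) = (r^2 + 11*I*r - 30)/(r^2 + 9*r + 20)
(4) = (-g - 3)/(2*b - g)
(5) = (-30*b^2 - b*p + p^2)/(p^2 - 12*p + 35)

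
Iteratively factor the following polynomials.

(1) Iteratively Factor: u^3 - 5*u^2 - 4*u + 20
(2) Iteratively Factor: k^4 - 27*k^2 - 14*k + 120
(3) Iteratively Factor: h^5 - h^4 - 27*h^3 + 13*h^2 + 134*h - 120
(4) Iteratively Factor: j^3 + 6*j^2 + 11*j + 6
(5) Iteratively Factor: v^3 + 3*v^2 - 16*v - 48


(1) = (u - 2)*(u^2 - 3*u - 10) = (u - 5)*(u - 2)*(u + 2)
(2) = (k - 5)*(k^3 + 5*k^2 - 2*k - 24) = (k - 5)*(k - 2)*(k^2 + 7*k + 12) = (k - 5)*(k - 2)*(k + 3)*(k + 4)
(3) = (h + 3)*(h^4 - 4*h^3 - 15*h^2 + 58*h - 40) = (h - 1)*(h + 3)*(h^3 - 3*h^2 - 18*h + 40) = (h - 5)*(h - 1)*(h + 3)*(h^2 + 2*h - 8) = (h - 5)*(h - 2)*(h - 1)*(h + 3)*(h + 4)
(4) = (j + 3)*(j^2 + 3*j + 2) = (j + 1)*(j + 3)*(j + 2)
(5) = (v - 4)*(v^2 + 7*v + 12) = (v - 4)*(v + 4)*(v + 3)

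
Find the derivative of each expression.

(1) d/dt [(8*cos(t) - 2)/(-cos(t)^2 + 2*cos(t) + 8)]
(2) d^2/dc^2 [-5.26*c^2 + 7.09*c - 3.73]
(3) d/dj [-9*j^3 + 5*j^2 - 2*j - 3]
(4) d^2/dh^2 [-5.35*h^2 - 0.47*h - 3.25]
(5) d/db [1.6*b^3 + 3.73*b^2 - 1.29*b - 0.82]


(1) = 4*(cos(t) - cos(2*t) - 18)*sin(t)/((cos(t) - 4)^2*(cos(t) + 2)^2)
(2) = -10.5200000000000
(3) = -27*j^2 + 10*j - 2
(4) = -10.7000000000000
(5) = 4.8*b^2 + 7.46*b - 1.29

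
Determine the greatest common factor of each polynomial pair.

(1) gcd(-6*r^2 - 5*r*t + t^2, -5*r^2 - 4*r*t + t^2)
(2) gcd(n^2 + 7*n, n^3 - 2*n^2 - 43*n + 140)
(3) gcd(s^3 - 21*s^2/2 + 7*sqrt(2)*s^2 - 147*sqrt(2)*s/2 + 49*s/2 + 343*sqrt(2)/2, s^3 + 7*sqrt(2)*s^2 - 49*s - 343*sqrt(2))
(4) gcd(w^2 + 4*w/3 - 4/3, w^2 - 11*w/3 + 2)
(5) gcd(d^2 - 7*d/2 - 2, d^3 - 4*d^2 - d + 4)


(1) = r + t
(2) = gcd(n*(n + 7), (n - 5)*(n - 4)*(n + 7)) = n + 7
(3) = s^2 + s*(-7 + 7*sqrt(2)) - 49*sqrt(2)
(4) = gcd((w - 2/3)*(w + 2), (w - 3)*(w - 2/3)) = w - 2/3
(5) = d - 4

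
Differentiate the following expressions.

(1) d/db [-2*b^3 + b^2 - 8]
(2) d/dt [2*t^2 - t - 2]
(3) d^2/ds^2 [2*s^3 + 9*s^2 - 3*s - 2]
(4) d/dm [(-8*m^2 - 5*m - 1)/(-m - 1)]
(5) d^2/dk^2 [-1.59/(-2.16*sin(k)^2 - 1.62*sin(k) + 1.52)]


(1) = 2*b*(1 - 3*b)
(2) = 4*t - 1
(3) = 12*s + 18
(4) = 4*(2*m^2 + 4*m + 1)/(m^2 + 2*m + 1)
(5) = (-29.673216*sin(k)^4 - 16.691184*sin(k)^3 + 19.455876*sin(k)^2 + 29.467152*sin(k) + 18.786168)/(2.16*sin(k)^2 + 1.62*sin(k) - 1.52)^3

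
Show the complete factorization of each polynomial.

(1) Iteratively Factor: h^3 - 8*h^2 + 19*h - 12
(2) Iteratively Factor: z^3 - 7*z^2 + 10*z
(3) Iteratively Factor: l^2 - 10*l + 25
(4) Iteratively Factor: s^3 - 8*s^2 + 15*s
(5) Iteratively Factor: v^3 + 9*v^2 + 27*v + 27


(1) = (h - 1)*(h^2 - 7*h + 12) = (h - 3)*(h - 1)*(h - 4)
(2) = (z - 2)*(z^2 - 5*z) = (z - 5)*(z - 2)*(z)
(3) = (l - 5)*(l - 5)
(4) = (s - 5)*(s^2 - 3*s) = s*(s - 5)*(s - 3)
(5) = (v + 3)*(v^2 + 6*v + 9) = (v + 3)^2*(v + 3)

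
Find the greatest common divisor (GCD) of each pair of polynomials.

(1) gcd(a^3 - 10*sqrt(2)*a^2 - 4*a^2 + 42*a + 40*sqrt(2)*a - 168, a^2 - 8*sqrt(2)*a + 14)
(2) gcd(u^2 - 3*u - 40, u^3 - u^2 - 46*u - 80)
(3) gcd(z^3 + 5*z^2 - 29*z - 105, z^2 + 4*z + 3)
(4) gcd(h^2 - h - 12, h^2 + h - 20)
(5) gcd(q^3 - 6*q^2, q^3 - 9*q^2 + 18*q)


(1) = a - 7*sqrt(2)
(2) = u^2 - 3*u - 40
(3) = z + 3
(4) = gcd((h - 4)*(h + 3), (h - 4)*(h + 5)) = h - 4
(5) = gcd(q^2*(q - 6), q*(q - 6)*(q - 3)) = q^2 - 6*q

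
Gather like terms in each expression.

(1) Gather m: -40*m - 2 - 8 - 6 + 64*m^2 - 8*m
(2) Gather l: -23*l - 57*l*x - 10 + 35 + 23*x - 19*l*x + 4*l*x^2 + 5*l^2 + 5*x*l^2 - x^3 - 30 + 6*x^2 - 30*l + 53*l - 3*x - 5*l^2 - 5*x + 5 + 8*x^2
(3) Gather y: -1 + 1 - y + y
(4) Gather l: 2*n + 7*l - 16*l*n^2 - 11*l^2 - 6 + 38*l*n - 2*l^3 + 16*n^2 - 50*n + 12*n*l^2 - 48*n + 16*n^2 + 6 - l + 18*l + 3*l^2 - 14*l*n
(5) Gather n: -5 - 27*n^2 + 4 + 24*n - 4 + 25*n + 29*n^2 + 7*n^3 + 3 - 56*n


(1) = 64*m^2 - 48*m - 16
(2) = 5*l^2*x + l*(4*x^2 - 76*x) - x^3 + 14*x^2 + 15*x
(3) = 0
(4) = -2*l^3 + l^2*(12*n - 8) + l*(-16*n^2 + 24*n + 24) + 32*n^2 - 96*n
(5) = 7*n^3 + 2*n^2 - 7*n - 2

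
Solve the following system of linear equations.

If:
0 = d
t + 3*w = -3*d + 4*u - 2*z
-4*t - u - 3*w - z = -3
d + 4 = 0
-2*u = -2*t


Then:
No Solution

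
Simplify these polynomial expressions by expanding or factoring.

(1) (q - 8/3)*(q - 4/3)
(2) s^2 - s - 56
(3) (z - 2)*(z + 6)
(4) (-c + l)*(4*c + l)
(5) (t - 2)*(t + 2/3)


(1) = q^2 - 4*q + 32/9
(2) = (s - 8)*(s + 7)
(3) = z^2 + 4*z - 12
(4) = -4*c^2 + 3*c*l + l^2
(5) = t^2 - 4*t/3 - 4/3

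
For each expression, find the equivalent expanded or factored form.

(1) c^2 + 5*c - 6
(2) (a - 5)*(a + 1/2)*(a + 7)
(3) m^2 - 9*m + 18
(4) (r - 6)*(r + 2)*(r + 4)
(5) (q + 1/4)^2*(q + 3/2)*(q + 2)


(1) = (c - 1)*(c + 6)
(2) = a^3 + 5*a^2/2 - 34*a - 35/2
(3) = (m - 6)*(m - 3)
(4) = r^3 - 28*r - 48
(5) = q^4 + 4*q^3 + 77*q^2/16 + 55*q/32 + 3/16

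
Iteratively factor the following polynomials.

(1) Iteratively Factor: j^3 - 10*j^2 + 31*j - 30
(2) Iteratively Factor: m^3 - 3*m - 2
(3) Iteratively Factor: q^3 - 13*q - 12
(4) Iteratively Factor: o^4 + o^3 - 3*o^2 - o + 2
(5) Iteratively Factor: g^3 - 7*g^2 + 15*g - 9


(1) = (j - 2)*(j^2 - 8*j + 15) = (j - 3)*(j - 2)*(j - 5)
(2) = (m + 1)*(m^2 - m - 2) = (m - 2)*(m + 1)*(m + 1)
(3) = (q - 4)*(q^2 + 4*q + 3) = (q - 4)*(q + 3)*(q + 1)
(4) = (o + 2)*(o^3 - o^2 - o + 1) = (o - 1)*(o + 2)*(o^2 - 1) = (o - 1)^2*(o + 2)*(o + 1)
(5) = (g - 3)*(g^2 - 4*g + 3) = (g - 3)*(g - 1)*(g - 3)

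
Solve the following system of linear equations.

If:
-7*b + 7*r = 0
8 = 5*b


Then:
b = 8/5
r = 8/5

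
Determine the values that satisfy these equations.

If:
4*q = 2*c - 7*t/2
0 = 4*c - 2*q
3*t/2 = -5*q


Then:
c = 0
q = 0
t = 0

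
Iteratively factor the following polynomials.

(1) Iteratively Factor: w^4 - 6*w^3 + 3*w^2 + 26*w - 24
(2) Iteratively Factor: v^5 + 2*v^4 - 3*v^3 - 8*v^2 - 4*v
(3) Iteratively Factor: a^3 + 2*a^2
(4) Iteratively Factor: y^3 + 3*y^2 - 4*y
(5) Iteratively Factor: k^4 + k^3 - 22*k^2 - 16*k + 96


(1) = (w - 4)*(w^3 - 2*w^2 - 5*w + 6) = (w - 4)*(w + 2)*(w^2 - 4*w + 3) = (w - 4)*(w - 1)*(w + 2)*(w - 3)
(2) = (v + 1)*(v^4 + v^3 - 4*v^2 - 4*v) = (v - 2)*(v + 1)*(v^3 + 3*v^2 + 2*v) = (v - 2)*(v + 1)^2*(v^2 + 2*v) = (v - 2)*(v + 1)^2*(v + 2)*(v)
(3) = (a)*(a^2 + 2*a) = a*(a + 2)*(a)
(4) = (y)*(y^2 + 3*y - 4) = y*(y + 4)*(y - 1)
(5) = (k - 2)*(k^3 + 3*k^2 - 16*k - 48) = (k - 2)*(k + 4)*(k^2 - k - 12) = (k - 4)*(k - 2)*(k + 4)*(k + 3)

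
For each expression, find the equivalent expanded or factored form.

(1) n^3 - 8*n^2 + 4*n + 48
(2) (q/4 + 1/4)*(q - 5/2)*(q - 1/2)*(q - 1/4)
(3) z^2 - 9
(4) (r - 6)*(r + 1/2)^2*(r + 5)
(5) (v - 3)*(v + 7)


(1) = (n - 6)*(n - 4)*(n + 2)
(2) = q^4/4 - 9*q^3/16 - 5*q^2/16 + 27*q/64 - 5/64
(3) = (z - 3)*(z + 3)
(4) = r^4 - 123*r^2/4 - 121*r/4 - 15/2
(5) = v^2 + 4*v - 21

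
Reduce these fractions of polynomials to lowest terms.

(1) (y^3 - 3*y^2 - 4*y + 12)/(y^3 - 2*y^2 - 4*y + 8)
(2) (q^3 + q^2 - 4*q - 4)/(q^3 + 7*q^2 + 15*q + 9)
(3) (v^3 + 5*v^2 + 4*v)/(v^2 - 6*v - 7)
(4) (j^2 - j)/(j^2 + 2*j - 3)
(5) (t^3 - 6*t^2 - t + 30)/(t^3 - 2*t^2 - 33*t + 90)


(1) = (y - 3)/(y - 2)
(2) = (q^2 - 4)/(q^2 + 6*q + 9)
(3) = (v^2 + 4*v)/(v - 7)
(4) = j/(j + 3)
(5) = (t + 2)/(t + 6)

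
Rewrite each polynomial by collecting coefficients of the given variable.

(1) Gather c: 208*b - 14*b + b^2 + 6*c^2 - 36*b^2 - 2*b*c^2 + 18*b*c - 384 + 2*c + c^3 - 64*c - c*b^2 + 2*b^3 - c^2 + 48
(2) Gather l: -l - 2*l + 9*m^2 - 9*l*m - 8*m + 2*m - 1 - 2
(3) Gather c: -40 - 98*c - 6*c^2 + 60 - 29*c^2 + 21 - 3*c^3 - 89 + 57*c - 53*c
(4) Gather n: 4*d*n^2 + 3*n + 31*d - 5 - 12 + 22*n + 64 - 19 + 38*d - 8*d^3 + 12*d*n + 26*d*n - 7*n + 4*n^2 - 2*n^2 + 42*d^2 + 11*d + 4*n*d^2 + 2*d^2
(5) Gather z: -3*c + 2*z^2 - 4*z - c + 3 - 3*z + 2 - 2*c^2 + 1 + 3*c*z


(1) = 2*b^3 - 35*b^2 + 194*b + c^3 + c^2*(5 - 2*b) + c*(-b^2 + 18*b - 62) - 336
(2) = l*(-9*m - 3) + 9*m^2 - 6*m - 3
(3) = -3*c^3 - 35*c^2 - 94*c - 48
(4) = -8*d^3 + 44*d^2 + 80*d + n^2*(4*d + 2) + n*(4*d^2 + 38*d + 18) + 28
(5) = -2*c^2 - 4*c + 2*z^2 + z*(3*c - 7) + 6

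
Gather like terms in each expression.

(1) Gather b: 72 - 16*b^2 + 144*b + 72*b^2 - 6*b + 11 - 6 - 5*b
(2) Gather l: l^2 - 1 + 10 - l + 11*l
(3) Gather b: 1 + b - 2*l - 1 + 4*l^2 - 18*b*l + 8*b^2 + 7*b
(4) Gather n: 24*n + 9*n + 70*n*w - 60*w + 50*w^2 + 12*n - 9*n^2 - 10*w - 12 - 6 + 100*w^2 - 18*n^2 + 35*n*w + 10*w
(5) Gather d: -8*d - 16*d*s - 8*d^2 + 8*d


(1) = 56*b^2 + 133*b + 77
(2) = l^2 + 10*l + 9
(3) = 8*b^2 + b*(8 - 18*l) + 4*l^2 - 2*l
(4) = -27*n^2 + n*(105*w + 45) + 150*w^2 - 60*w - 18
(5) = -8*d^2 - 16*d*s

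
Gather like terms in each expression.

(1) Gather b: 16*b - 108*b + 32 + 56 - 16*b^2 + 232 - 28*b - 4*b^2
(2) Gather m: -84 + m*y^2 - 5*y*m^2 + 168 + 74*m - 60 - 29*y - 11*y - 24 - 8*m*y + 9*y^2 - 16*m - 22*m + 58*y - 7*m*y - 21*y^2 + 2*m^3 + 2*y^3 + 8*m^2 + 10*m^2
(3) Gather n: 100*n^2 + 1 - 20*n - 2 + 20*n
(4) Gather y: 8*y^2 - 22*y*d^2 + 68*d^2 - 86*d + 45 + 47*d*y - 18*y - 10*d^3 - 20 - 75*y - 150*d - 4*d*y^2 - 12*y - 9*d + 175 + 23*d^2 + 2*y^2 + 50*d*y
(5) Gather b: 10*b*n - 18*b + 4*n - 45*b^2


(1) = -20*b^2 - 120*b + 320
(2) = 2*m^3 + m^2*(18 - 5*y) + m*(y^2 - 15*y + 36) + 2*y^3 - 12*y^2 + 18*y
(3) = 100*n^2 - 1
(4) = -10*d^3 + 91*d^2 - 245*d + y^2*(10 - 4*d) + y*(-22*d^2 + 97*d - 105) + 200
(5) = -45*b^2 + b*(10*n - 18) + 4*n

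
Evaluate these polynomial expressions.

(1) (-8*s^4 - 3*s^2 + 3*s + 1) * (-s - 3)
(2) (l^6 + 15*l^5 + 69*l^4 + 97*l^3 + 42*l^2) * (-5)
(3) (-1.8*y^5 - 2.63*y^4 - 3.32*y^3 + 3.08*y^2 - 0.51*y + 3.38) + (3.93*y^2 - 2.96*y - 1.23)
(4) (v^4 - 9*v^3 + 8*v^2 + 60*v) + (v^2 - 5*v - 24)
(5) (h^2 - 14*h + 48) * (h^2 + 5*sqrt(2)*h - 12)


(1) = 8*s^5 + 24*s^4 + 3*s^3 + 6*s^2 - 10*s - 3
(2) = -5*l^6 - 75*l^5 - 345*l^4 - 485*l^3 - 210*l^2
(3) = -1.8*y^5 - 2.63*y^4 - 3.32*y^3 + 7.01*y^2 - 3.47*y + 2.15
(4) = v^4 - 9*v^3 + 9*v^2 + 55*v - 24
(5) = h^4 - 14*h^3 + 5*sqrt(2)*h^3 - 70*sqrt(2)*h^2 + 36*h^2 + 168*h + 240*sqrt(2)*h - 576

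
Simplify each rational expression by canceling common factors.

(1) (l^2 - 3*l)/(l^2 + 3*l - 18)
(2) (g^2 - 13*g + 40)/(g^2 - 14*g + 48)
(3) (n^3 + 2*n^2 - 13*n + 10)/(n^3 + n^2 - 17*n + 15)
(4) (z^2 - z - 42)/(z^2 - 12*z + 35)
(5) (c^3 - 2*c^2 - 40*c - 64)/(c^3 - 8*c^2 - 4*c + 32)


(1) = l/(l + 6)
(2) = (g - 5)/(g - 6)
(3) = (n - 2)/(n - 3)
(4) = (z + 6)/(z - 5)
(5) = (c + 4)/(c - 2)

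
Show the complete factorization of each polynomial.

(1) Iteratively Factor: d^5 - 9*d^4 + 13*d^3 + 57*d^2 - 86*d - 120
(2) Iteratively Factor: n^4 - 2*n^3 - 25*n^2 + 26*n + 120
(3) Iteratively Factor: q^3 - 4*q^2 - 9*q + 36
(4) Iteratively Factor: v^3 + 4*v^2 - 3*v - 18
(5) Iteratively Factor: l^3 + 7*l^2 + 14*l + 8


(1) = (d - 3)*(d^4 - 6*d^3 - 5*d^2 + 42*d + 40) = (d - 3)*(d + 2)*(d^3 - 8*d^2 + 11*d + 20) = (d - 3)*(d + 1)*(d + 2)*(d^2 - 9*d + 20) = (d - 5)*(d - 3)*(d + 1)*(d + 2)*(d - 4)
(2) = (n - 5)*(n^3 + 3*n^2 - 10*n - 24) = (n - 5)*(n - 3)*(n^2 + 6*n + 8) = (n - 5)*(n - 3)*(n + 2)*(n + 4)
(3) = (q + 3)*(q^2 - 7*q + 12) = (q - 3)*(q + 3)*(q - 4)
(4) = (v - 2)*(v^2 + 6*v + 9) = (v - 2)*(v + 3)*(v + 3)
(5) = (l + 4)*(l^2 + 3*l + 2) = (l + 2)*(l + 4)*(l + 1)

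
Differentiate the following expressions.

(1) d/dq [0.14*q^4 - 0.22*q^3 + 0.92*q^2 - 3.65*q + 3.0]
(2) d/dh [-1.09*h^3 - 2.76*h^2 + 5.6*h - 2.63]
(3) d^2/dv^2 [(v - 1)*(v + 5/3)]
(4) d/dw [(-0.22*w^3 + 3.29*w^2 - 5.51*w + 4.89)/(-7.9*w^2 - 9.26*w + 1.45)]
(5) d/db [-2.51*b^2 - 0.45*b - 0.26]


(1) = 0.56*q^3 - 0.66*q^2 + 1.84*q - 3.65
(2) = -3.27*h^2 - 5.52*h + 5.6
(3) = 2
(4) = (1.738*w^4 + 4.0744*w^3 - 74.9514*w^2 + 86.803*w + 37.2919)/(62.41*w^4 + 146.308*w^3 + 62.8376*w^2 - 26.854*w + 2.1025)
(5) = -5.02*b - 0.45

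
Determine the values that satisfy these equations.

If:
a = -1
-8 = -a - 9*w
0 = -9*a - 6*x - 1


Then:
a = -1
w = 1
x = 4/3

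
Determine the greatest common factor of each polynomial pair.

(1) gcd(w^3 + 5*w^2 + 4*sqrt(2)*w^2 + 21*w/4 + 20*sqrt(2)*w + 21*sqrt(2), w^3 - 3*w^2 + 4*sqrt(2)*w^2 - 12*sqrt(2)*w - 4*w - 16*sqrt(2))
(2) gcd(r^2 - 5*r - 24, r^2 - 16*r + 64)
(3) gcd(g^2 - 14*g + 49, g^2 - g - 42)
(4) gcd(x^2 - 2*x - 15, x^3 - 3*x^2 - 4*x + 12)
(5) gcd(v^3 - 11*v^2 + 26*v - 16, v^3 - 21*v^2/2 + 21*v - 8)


(1) = w + 4*sqrt(2)
(2) = gcd((r - 8)*(r + 3), (r - 8)^2) = r - 8
(3) = g - 7
(4) = gcd((x - 5)*(x + 3), (x - 3)*(x - 2)*(x + 2)) = 1
(5) = gcd((v - 8)*(v - 2)*(v - 1), (v - 8)*(v - 2)*(v - 1/2)) = v^2 - 10*v + 16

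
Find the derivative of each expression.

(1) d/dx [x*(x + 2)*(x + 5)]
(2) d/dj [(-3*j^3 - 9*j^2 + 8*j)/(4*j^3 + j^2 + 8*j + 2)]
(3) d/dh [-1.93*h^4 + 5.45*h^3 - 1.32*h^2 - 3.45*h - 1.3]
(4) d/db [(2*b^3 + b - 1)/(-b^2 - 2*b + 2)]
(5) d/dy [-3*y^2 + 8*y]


(1) = 3*x^2 + 14*x + 10
(2) = (33*j^4 - 112*j^3 - 98*j^2 - 36*j + 16)/(16*j^6 + 8*j^5 + 65*j^4 + 32*j^3 + 68*j^2 + 32*j + 4)
(3) = -7.72*h^3 + 16.35*h^2 - 2.64*h - 3.45
(4) = b*(-2*b^3 - 8*b^2 + 13*b - 2)/(b^4 + 4*b^3 - 8*b + 4)
(5) = 8 - 6*y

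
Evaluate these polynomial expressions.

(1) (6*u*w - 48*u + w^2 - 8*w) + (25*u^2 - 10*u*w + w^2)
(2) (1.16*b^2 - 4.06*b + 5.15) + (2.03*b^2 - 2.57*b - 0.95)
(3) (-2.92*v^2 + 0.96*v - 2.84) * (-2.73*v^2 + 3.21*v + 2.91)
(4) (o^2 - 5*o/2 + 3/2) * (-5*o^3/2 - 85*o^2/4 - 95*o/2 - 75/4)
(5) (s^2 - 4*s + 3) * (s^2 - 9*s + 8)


(1) = 25*u^2 - 4*u*w - 48*u + 2*w^2 - 8*w
(2) = 3.19*b^2 - 6.63*b + 4.2
(3) = 7.9716*v^4 - 11.994*v^3 + 2.3376*v^2 - 6.3228*v - 8.2644
(4) = -5*o^5/2 - 15*o^4 + 15*o^3/8 + 545*o^2/8 - 195*o/8 - 225/8
(5) = s^4 - 13*s^3 + 47*s^2 - 59*s + 24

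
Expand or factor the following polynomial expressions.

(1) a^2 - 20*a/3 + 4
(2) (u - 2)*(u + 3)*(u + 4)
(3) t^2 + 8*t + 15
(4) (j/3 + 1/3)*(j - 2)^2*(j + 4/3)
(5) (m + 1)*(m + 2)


(1) = (a - 6)*(a - 2/3)
(2) = u^3 + 5*u^2 - 2*u - 24
(3) = (t + 3)*(t + 5)
(4) = j^4/3 - 5*j^3/9 - 4*j^2/3 + 4*j/3 + 16/9
(5) = m^2 + 3*m + 2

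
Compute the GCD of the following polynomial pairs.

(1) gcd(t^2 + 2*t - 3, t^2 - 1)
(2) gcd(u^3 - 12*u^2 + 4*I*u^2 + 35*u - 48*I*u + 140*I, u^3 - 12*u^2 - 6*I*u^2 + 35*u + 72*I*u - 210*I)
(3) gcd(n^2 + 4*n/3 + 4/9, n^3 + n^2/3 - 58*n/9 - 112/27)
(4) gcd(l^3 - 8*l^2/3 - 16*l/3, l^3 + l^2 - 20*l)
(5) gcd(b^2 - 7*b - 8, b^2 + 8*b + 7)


(1) = t - 1
(2) = gcd((u - 7)*(u - 5)*(u + 4*I), (u - 7)*(u - 5)*(u - 6*I)) = u^2 - 12*u + 35
(3) = gcd((n + 2/3)^2, (n - 8/3)*(n + 2/3)*(n + 7/3)) = n + 2/3
(4) = l^2 - 4*l
(5) = gcd((b - 8)*(b + 1), (b + 1)*(b + 7)) = b + 1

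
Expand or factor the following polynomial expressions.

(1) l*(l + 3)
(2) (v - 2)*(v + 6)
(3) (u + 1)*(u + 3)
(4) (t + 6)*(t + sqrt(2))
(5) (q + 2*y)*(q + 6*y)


(1) = l^2 + 3*l
(2) = v^2 + 4*v - 12
(3) = u^2 + 4*u + 3
(4) = t^2 + sqrt(2)*t + 6*t + 6*sqrt(2)
(5) = q^2 + 8*q*y + 12*y^2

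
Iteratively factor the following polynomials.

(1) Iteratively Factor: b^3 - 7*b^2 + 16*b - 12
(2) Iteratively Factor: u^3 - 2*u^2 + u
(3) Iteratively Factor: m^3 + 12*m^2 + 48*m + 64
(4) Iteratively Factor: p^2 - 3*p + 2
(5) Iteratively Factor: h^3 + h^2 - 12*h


(1) = (b - 3)*(b^2 - 4*b + 4) = (b - 3)*(b - 2)*(b - 2)
(2) = (u - 1)*(u^2 - u) = u*(u - 1)*(u - 1)
(3) = (m + 4)*(m^2 + 8*m + 16) = (m + 4)^2*(m + 4)
(4) = (p - 2)*(p - 1)
(5) = (h - 3)*(h^2 + 4*h) = h*(h - 3)*(h + 4)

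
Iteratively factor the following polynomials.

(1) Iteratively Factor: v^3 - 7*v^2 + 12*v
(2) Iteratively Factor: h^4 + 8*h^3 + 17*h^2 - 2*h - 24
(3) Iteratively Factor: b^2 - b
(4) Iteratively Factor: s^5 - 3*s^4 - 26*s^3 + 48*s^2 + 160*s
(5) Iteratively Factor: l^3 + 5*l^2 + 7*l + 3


(1) = (v - 4)*(v^2 - 3*v) = v*(v - 4)*(v - 3)
(2) = (h + 4)*(h^3 + 4*h^2 + h - 6) = (h + 2)*(h + 4)*(h^2 + 2*h - 3) = (h + 2)*(h + 3)*(h + 4)*(h - 1)
(3) = (b - 1)*(b)
(4) = (s + 4)*(s^4 - 7*s^3 + 2*s^2 + 40*s) = (s - 5)*(s + 4)*(s^3 - 2*s^2 - 8*s) = s*(s - 5)*(s + 4)*(s^2 - 2*s - 8) = s*(s - 5)*(s + 2)*(s + 4)*(s - 4)
(5) = (l + 1)*(l^2 + 4*l + 3) = (l + 1)^2*(l + 3)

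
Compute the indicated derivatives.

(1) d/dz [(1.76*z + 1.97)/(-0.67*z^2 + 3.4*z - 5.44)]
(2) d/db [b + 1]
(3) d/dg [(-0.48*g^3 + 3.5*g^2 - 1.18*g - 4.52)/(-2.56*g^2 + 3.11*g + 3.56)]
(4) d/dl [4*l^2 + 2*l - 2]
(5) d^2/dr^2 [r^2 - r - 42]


(1) = (1.1792*z^2 + 2.6398*z - 16.2724)/(0.4489*z^4 - 4.556*z^3 + 18.8496*z^2 - 36.992*z + 29.5936)
(2) = 1
(3) = (1.2288*g^4 - 2.9856*g^3 + 2.7378*g^2 + 1.7776*g + 9.8564)/(6.5536*g^4 - 15.9232*g^3 - 8.5551*g^2 + 22.1432*g + 12.6736)
(4) = 8*l + 2
(5) = 2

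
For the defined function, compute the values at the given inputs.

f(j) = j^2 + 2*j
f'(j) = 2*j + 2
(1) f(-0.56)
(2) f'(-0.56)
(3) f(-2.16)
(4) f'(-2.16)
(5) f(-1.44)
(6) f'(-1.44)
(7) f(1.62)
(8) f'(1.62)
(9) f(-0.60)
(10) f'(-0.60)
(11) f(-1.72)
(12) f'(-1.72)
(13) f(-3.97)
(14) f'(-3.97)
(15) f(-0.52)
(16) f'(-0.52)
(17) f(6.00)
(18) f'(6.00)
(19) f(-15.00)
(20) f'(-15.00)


(1) = -0.81
(2) = 0.88
(3) = 0.35
(4) = -2.32
(5) = -0.81
(6) = -0.88
(7) = 5.86
(8) = 5.24
(9) = -0.84
(10) = 0.80
(11) = -0.48
(12) = -1.44
(13) = 7.82
(14) = -5.94
(15) = -0.77
(16) = 0.96
(17) = 48.00
(18) = 14.00
(19) = 195.00
(20) = -28.00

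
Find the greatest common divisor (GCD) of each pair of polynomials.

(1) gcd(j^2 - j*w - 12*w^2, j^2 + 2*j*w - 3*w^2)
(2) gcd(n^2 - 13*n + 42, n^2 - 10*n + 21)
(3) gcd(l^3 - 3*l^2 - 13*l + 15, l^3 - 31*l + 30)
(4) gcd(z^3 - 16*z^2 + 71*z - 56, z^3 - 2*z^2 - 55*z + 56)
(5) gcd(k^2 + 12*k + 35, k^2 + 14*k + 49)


(1) = j + 3*w
(2) = n - 7
(3) = l^2 - 6*l + 5
(4) = z^2 - 9*z + 8
(5) = gcd((k + 5)*(k + 7), (k + 7)^2) = k + 7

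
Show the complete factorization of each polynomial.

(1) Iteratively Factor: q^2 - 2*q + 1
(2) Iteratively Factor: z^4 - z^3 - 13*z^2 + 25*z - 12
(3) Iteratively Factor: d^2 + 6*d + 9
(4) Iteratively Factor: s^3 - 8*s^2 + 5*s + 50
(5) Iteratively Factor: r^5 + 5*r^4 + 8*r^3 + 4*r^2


(1) = (q - 1)*(q - 1)
(2) = (z + 4)*(z^3 - 5*z^2 + 7*z - 3) = (z - 3)*(z + 4)*(z^2 - 2*z + 1) = (z - 3)*(z - 1)*(z + 4)*(z - 1)
(3) = (d + 3)*(d + 3)
(4) = (s + 2)*(s^2 - 10*s + 25) = (s - 5)*(s + 2)*(s - 5)
(5) = (r)*(r^4 + 5*r^3 + 8*r^2 + 4*r) = r^2*(r^3 + 5*r^2 + 8*r + 4) = r^2*(r + 2)*(r^2 + 3*r + 2) = r^2*(r + 2)^2*(r + 1)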